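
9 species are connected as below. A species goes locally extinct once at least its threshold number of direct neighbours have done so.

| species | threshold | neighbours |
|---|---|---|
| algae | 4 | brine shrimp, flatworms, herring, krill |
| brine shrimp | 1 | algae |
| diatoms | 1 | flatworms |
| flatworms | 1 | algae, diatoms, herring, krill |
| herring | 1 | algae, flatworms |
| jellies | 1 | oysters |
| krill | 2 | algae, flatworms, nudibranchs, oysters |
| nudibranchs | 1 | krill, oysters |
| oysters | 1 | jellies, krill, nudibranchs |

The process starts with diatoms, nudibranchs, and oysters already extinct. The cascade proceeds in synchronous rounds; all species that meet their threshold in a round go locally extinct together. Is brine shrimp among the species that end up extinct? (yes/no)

Round 1 — diatoms, nudibranchs, oysters go locally extinct (initial).
Round 2 — checking thresholds:
  flatworms: 1 of 4 neighbours ≥ 1, goes locally extinct.
  jellies: 1 of 1 neighbours ≥ 1, goes locally extinct.
  krill: 2 of 4 neighbours ≥ 2, goes locally extinct.
Round 3 — checking thresholds:
  algae: 2 of 4 neighbours < 4, holds.
  herring: 1 of 2 neighbours ≥ 1, goes locally extinct.
Round 4 — no new extinctions; cascade stops.

no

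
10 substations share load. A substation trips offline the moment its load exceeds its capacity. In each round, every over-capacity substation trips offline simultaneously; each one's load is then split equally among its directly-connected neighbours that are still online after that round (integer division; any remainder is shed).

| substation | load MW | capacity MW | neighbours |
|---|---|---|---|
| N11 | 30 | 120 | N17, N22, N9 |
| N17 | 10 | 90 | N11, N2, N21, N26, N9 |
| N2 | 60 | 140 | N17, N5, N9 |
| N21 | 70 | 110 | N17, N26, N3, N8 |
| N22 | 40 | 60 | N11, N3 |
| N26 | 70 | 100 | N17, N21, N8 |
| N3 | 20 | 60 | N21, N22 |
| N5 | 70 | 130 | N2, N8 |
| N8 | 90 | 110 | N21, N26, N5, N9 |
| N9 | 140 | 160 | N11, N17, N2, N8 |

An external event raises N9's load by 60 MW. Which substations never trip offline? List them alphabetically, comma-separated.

none

Round 1 — N9 at 200 > 160. N9 trips offline.
  N9 sheds 200 MW to N11, N17, N2, N8: 50 each.
    N11: 30+50 = 80 ≤ 120
    N17: 10+50 = 60 ≤ 90
    N2: 60+50 = 110 ≤ 140
    N8: 90+50 = 140 > 110
Round 2 — N8 trips offline.
  N8 sheds 140 MW to N21, N26, N5: 46 each (2 lost).
    N21: 70+46 = 116 > 110
    N26: 70+46 = 116 > 100
    N5: 70+46 = 116 ≤ 130
Round 3 — N21, N26 trip offline.
  N21 sheds 116 MW to N17, N3: 58 each.
    N17: 60+58 = 118 > 90
    N3: 20+58 = 78 > 60
  N26 sheds 116 MW to N17: 116 each.
    N17: 118+116 = 234 > 90
Round 4 — N17, N3 trip offline.
  N17 sheds 234 MW to N11, N2: 117 each.
    N11: 80+117 = 197 > 120
    N2: 110+117 = 227 > 140
  N3 sheds 78 MW to N22: 78 each.
    N22: 40+78 = 118 > 60
Round 5 — N11, N2, N22 trip offline.
  N11 sheds 197 MW: no online neighbours, lost.
  N2 sheds 227 MW to N5: 227 each.
    N5: 116+227 = 343 > 130
  N22 sheds 118 MW: no online neighbours, lost.
Round 6 — N5 trips offline.
  N5 sheds 343 MW: no online neighbours, lost.
No further trips.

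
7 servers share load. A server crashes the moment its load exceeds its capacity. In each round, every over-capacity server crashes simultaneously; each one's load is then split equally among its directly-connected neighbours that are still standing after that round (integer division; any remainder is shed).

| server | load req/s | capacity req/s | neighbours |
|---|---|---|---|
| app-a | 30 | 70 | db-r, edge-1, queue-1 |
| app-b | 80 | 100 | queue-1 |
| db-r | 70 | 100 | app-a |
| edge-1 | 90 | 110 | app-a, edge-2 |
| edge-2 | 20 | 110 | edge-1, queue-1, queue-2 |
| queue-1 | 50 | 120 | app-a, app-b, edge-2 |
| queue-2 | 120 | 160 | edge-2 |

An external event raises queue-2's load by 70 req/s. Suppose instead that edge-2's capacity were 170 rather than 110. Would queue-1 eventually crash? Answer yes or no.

yes

With edge-2's capacity at 170:
Round 1 — queue-2 at 190 > 160. queue-2 crashes.
  queue-2 sheds 190 req/s to edge-2: 190 each.
    edge-2: 20+190 = 210 > 170
Round 2 — edge-2 crashes.
  edge-2 sheds 210 req/s to edge-1, queue-1: 105 each.
    edge-1: 90+105 = 195 > 110
    queue-1: 50+105 = 155 > 120
Round 3 — edge-1, queue-1 crash.
  edge-1 sheds 195 req/s to app-a: 195 each.
    app-a: 30+195 = 225 > 70
  queue-1 sheds 155 req/s to app-a, app-b: 77 each (1 lost).
    app-a: 225+77 = 302 > 70
    app-b: 80+77 = 157 > 100
Round 4 — app-a, app-b crash.
  app-a sheds 302 req/s to db-r: 302 each.
    db-r: 70+302 = 372 > 100
  app-b sheds 157 req/s: no online neighbours, lost.
Round 5 — db-r crashes.
  db-r sheds 372 req/s: no online neighbours, lost.
No further crashes.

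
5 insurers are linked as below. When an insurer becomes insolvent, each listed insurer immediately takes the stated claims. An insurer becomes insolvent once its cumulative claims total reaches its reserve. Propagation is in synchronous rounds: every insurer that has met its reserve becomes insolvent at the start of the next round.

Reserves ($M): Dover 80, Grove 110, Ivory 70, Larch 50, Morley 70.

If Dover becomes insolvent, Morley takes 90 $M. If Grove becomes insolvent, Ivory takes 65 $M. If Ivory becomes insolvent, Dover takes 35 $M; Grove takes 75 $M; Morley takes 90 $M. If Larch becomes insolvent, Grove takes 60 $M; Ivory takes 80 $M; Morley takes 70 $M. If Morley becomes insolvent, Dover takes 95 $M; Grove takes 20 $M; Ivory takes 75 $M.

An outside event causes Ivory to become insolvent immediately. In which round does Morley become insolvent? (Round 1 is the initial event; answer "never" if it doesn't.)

2

Round 1 — Ivory becomes insolvent (initial).
  Dover: +35 → 35 < 80
  Grove: +75 → 75 < 110
  Morley: +90 → 90 ≥ 70
Round 2 — Morley becomes insolvent.
  Dover: +95 → 130 ≥ 80
  Grove: +20 → 95 < 110
Round 3 — Dover becomes insolvent.
No further insolvencies.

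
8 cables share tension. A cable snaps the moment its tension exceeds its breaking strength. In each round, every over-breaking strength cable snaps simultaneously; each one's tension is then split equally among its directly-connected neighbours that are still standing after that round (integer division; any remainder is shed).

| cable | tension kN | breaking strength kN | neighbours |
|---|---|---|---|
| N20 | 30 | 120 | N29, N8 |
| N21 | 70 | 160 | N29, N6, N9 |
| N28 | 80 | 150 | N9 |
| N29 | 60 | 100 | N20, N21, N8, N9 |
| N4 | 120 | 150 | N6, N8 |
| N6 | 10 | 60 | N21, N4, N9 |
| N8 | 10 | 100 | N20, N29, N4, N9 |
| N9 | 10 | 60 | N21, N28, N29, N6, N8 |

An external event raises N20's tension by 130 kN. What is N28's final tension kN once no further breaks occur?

121

Round 1 — N20 at 160 > 120. N20 snaps.
  N20 sheds 160 kN to N29, N8: 80 each.
    N29: 60+80 = 140 > 100
    N8: 10+80 = 90 ≤ 100
Round 2 — N29 snaps.
  N29 sheds 140 kN to N21, N8, N9: 46 each (2 lost).
    N21: 70+46 = 116 ≤ 160
    N8: 90+46 = 136 > 100
    N9: 10+46 = 56 ≤ 60
Round 3 — N8 snaps.
  N8 sheds 136 kN to N4, N9: 68 each.
    N4: 120+68 = 188 > 150
    N9: 56+68 = 124 > 60
Round 4 — N4, N9 snap.
  N4 sheds 188 kN to N6: 188 each.
    N6: 10+188 = 198 > 60
  N9 sheds 124 kN to N21, N28, N6: 41 each (1 lost).
    N21: 116+41 = 157 ≤ 160
    N28: 80+41 = 121 ≤ 150
    N6: 198+41 = 239 > 60
Round 5 — N6 snaps.
  N6 sheds 239 kN to N21: 239 each.
    N21: 157+239 = 396 > 160
Round 6 — N21 snaps.
  N21 sheds 396 kN: no online neighbours, lost.
No further breaks.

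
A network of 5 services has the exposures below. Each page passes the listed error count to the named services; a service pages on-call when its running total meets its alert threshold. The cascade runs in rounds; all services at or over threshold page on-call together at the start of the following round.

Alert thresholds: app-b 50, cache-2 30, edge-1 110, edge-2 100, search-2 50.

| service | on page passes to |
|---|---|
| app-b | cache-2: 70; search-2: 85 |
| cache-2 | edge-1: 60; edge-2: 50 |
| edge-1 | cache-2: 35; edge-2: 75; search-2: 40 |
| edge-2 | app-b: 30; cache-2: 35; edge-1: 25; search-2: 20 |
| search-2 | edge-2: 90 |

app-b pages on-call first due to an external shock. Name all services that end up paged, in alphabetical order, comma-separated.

Round 1 — app-b pages on-call (initial).
  cache-2: +70 → 70 ≥ 30
  search-2: +85 → 85 ≥ 50
Round 2 — cache-2, search-2 page on-call.
  edge-1: +60 → 60 < 110
  edge-2: +50+90 → 140 ≥ 100
Round 3 — edge-2 pages on-call.
  edge-1: +25 → 85 < 110
No further pages.

app-b, cache-2, edge-2, search-2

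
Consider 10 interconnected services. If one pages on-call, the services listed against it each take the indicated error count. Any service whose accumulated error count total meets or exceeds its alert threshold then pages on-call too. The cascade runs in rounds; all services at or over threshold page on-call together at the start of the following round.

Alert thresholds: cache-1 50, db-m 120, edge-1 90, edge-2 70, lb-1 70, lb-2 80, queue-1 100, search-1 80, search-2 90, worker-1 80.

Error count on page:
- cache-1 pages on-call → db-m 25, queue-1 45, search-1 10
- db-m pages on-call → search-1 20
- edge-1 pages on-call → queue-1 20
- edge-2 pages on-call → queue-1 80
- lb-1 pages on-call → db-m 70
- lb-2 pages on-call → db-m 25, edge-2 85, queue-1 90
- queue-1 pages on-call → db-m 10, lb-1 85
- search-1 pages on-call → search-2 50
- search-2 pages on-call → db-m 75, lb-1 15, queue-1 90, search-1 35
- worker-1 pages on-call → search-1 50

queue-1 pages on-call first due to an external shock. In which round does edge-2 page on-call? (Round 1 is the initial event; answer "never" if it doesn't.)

Round 1 — queue-1 pages on-call (initial).
  db-m: +10 → 10 < 120
  lb-1: +85 → 85 ≥ 70
Round 2 — lb-1 pages on-call.
  db-m: +70 → 80 < 120
No further pages.

never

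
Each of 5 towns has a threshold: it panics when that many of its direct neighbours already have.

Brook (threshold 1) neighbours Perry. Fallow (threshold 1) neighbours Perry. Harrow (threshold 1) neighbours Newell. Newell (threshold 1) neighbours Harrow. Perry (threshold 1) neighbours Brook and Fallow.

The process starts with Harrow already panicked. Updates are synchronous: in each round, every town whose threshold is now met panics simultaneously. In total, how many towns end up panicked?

2

Round 1 — Harrow panics (initial).
Round 2 — checking thresholds:
  Newell: 1 of 1 neighbours ≥ 1, panics.
Round 3 — no new panics; cascade stops.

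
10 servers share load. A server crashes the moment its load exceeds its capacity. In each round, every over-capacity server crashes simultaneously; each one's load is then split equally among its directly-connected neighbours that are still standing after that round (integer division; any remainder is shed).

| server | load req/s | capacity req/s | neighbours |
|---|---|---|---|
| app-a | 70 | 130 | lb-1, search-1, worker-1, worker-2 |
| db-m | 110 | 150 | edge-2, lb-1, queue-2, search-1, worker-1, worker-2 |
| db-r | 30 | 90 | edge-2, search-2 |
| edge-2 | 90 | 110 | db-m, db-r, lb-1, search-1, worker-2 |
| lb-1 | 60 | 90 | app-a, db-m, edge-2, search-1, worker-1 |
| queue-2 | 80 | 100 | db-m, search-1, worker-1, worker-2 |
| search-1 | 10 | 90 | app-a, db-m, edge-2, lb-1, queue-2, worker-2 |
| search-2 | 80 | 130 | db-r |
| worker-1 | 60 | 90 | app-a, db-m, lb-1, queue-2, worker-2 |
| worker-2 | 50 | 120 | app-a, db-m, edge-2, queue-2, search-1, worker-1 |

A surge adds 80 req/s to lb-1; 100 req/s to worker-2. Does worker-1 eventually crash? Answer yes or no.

Round 1 — lb-1 at 140 > 90; worker-2 at 150 > 120. lb-1, worker-2 crash.
  lb-1 sheds 140 req/s to app-a, db-m, edge-2, search-1, worker-1: 28 each.
    app-a: 70+28 = 98 ≤ 130
    db-m: 110+28 = 138 ≤ 150
    edge-2: 90+28 = 118 > 110
    search-1: 10+28 = 38 ≤ 90
    worker-1: 60+28 = 88 ≤ 90
  worker-2 sheds 150 req/s to app-a, db-m, edge-2, queue-2, search-1, worker-1: 25 each.
    app-a: 98+25 = 123 ≤ 130
    db-m: 138+25 = 163 > 150
    edge-2: 118+25 = 143 > 110
    queue-2: 80+25 = 105 > 100
    search-1: 38+25 = 63 ≤ 90
    worker-1: 88+25 = 113 > 90
Round 2 — db-m, edge-2, queue-2, worker-1 crash.
  db-m sheds 163 req/s to search-1: 163 each.
    search-1: 63+163 = 226 > 90
  edge-2 sheds 143 req/s to db-r, search-1: 71 each (1 lost).
    db-r: 30+71 = 101 > 90
    search-1: 226+71 = 297 > 90
  queue-2 sheds 105 req/s to search-1: 105 each.
    search-1: 297+105 = 402 > 90
  worker-1 sheds 113 req/s to app-a: 113 each.
    app-a: 123+113 = 236 > 130
Round 3 — app-a, db-r, search-1 crash.
  app-a sheds 236 req/s: no online neighbours, lost.
  db-r sheds 101 req/s to search-2: 101 each.
    search-2: 80+101 = 181 > 130
  search-1 sheds 402 req/s: no online neighbours, lost.
Round 4 — search-2 crashes.
  search-2 sheds 181 req/s: no online neighbours, lost.
No further crashes.

yes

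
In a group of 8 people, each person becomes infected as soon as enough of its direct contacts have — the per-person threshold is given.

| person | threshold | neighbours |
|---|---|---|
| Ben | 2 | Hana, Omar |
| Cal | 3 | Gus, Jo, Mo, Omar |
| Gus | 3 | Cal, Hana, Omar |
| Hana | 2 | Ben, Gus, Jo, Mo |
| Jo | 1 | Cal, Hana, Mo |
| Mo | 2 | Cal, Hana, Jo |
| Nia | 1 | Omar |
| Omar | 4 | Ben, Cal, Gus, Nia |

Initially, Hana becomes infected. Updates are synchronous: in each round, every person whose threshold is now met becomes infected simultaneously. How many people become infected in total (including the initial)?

3

Round 1 — Hana becomes infected (initial).
Round 2 — checking thresholds:
  Ben: 1 of 2 neighbours < 2, not yet.
  Gus: 1 of 3 neighbours < 3, not yet.
  Jo: 1 of 3 neighbours ≥ 1, becomes infected.
  Mo: 1 of 3 neighbours < 2, not yet.
Round 3 — checking thresholds:
  Ben: 1 of 2 neighbours < 2, not yet.
  Cal: 1 of 4 neighbours < 3, not yet.
  Gus: 1 of 3 neighbours < 3, not yet.
  Mo: 2 of 3 neighbours ≥ 2, becomes infected.
Round 4 — no new infections; cascade stops.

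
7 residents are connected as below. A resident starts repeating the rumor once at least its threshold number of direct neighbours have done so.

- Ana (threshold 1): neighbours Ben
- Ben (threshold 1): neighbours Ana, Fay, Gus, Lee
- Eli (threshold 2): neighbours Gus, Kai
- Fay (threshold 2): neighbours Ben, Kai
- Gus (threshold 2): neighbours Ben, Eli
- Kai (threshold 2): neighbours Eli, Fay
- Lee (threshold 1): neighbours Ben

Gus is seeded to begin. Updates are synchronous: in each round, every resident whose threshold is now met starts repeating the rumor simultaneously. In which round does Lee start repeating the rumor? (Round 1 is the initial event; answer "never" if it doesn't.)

3

Round 1 — Gus starts repeating the rumor (initial).
Round 2 — checking thresholds:
  Ben: 1 of 4 neighbours ≥ 1, starts repeating the rumor.
  Eli: 1 of 2 neighbours < 2, below threshold.
Round 3 — checking thresholds:
  Ana: 1 of 1 neighbours ≥ 1, starts repeating the rumor.
  Eli: 1 of 2 neighbours < 2, below threshold.
  Fay: 1 of 2 neighbours < 2, below threshold.
  Lee: 1 of 1 neighbours ≥ 1, starts repeating the rumor.
Round 4 — no new spreads; cascade stops.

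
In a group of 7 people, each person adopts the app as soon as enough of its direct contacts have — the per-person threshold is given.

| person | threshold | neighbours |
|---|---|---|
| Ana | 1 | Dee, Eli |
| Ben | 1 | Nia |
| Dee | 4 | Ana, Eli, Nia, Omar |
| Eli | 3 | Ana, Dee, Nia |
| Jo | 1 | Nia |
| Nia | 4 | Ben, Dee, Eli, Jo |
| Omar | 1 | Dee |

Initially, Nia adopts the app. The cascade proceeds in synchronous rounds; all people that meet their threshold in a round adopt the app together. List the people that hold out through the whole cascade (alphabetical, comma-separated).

Round 1 — Nia adopts the app (initial).
Round 2 — checking thresholds:
  Ben: 1 of 1 neighbours ≥ 1, adopts the app.
  Dee: 1 of 4 neighbours < 4, holds.
  Eli: 1 of 3 neighbours < 3, holds.
  Jo: 1 of 1 neighbours ≥ 1, adopts the app.
Round 3 — no new adoptions; cascade stops.

Ana, Dee, Eli, Omar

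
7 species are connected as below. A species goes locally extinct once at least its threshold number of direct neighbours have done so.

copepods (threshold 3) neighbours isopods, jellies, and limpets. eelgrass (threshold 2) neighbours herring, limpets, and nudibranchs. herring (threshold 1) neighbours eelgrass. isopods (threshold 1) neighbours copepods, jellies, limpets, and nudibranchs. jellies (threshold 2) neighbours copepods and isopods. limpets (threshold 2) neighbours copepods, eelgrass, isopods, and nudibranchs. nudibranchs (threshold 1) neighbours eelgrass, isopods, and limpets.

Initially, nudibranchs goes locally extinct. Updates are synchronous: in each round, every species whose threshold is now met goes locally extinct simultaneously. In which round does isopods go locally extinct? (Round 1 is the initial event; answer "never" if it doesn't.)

2

Round 1 — nudibranchs goes locally extinct (initial).
Round 2 — checking thresholds:
  eelgrass: 1 of 3 neighbours < 2, below threshold.
  isopods: 1 of 4 neighbours ≥ 1, goes locally extinct.
  limpets: 1 of 4 neighbours < 2, below threshold.
Round 3 — checking thresholds:
  copepods: 1 of 3 neighbours < 3, below threshold.
  eelgrass: 1 of 3 neighbours < 2, below threshold.
  jellies: 1 of 2 neighbours < 2, below threshold.
  limpets: 2 of 4 neighbours ≥ 2, goes locally extinct.
Round 4 — checking thresholds:
  copepods: 2 of 3 neighbours < 3, below threshold.
  eelgrass: 2 of 3 neighbours ≥ 2, goes locally extinct.
  jellies: 1 of 2 neighbours < 2, below threshold.
Round 5 — checking thresholds:
  copepods: 2 of 3 neighbours < 3, below threshold.
  herring: 1 of 1 neighbours ≥ 1, goes locally extinct.
  jellies: 1 of 2 neighbours < 2, below threshold.
Round 6 — no new extinctions; cascade stops.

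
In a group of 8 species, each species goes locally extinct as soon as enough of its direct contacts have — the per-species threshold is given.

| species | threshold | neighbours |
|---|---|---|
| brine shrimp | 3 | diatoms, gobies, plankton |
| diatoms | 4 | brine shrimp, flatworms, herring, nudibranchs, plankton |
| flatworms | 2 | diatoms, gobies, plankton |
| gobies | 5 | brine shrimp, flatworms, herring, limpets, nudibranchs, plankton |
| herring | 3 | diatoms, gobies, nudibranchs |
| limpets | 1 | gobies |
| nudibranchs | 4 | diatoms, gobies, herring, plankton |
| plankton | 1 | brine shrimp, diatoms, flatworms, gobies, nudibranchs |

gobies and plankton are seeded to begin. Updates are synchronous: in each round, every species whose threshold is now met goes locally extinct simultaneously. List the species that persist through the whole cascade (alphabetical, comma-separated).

brine shrimp, diatoms, herring, nudibranchs

Round 1 — gobies, plankton go locally extinct (initial).
Round 2 — checking thresholds:
  brine shrimp: 2 of 3 neighbours < 3, holds.
  diatoms: 1 of 5 neighbours < 4, holds.
  flatworms: 2 of 3 neighbours ≥ 2, goes locally extinct.
  herring: 1 of 3 neighbours < 3, holds.
  limpets: 1 of 1 neighbours ≥ 1, goes locally extinct.
  nudibranchs: 2 of 4 neighbours < 4, holds.
Round 3 — no new extinctions; cascade stops.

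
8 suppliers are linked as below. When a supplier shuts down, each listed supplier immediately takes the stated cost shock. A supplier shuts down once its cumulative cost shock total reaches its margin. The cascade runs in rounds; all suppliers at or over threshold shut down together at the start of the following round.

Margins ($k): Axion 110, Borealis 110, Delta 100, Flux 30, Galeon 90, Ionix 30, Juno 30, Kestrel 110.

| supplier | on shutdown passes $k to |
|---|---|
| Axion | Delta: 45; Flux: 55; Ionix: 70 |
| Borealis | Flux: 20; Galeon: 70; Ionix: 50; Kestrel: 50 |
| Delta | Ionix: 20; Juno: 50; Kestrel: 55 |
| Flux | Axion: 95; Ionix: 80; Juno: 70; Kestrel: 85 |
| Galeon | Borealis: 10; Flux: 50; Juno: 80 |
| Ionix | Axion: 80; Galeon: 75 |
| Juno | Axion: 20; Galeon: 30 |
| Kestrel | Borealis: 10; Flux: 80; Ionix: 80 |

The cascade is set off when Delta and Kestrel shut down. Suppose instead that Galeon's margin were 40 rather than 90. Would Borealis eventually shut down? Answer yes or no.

With Galeon's margin at 40:
Round 1 — Delta, Kestrel shut down (initial).
  Borealis: +10 → 10 < 110
  Flux: +80 → 80 ≥ 30
  Ionix: +20+80 → 100 ≥ 30
  Juno: +50 → 50 ≥ 30
Round 2 — Flux, Ionix, Juno shut down.
  Axion: +95+80+20 → 195 ≥ 110
  Galeon: +75+30 → 105 ≥ 40
Round 3 — Axion, Galeon shut down.
  Borealis: +10 → 20 < 110
No further shutdowns.

no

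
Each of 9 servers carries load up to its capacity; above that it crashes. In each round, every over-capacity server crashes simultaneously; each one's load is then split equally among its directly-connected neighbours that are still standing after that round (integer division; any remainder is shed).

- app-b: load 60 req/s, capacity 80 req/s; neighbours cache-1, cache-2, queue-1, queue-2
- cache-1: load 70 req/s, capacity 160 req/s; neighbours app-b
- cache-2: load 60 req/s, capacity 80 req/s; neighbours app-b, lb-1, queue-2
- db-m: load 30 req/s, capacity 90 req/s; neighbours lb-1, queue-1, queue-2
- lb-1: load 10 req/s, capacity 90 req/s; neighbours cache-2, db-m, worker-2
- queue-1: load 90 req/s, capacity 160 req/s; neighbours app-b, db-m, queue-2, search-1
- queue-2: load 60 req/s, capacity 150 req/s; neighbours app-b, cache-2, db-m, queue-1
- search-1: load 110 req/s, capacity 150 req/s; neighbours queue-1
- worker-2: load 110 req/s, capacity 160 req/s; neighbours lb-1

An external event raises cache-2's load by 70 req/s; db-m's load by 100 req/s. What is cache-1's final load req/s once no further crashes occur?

104

Round 1 — cache-2 at 130 > 80; db-m at 130 > 90. cache-2, db-m crash.
  cache-2 sheds 130 req/s to app-b, lb-1, queue-2: 43 each (1 lost).
    app-b: 60+43 = 103 > 80
    lb-1: 10+43 = 53 ≤ 90
    queue-2: 60+43 = 103 ≤ 150
  db-m sheds 130 req/s to lb-1, queue-1, queue-2: 43 each (1 lost).
    lb-1: 53+43 = 96 > 90
    queue-1: 90+43 = 133 ≤ 160
    queue-2: 103+43 = 146 ≤ 150
Round 2 — app-b, lb-1 crash.
  app-b sheds 103 req/s to cache-1, queue-1, queue-2: 34 each (1 lost).
    cache-1: 70+34 = 104 ≤ 160
    queue-1: 133+34 = 167 > 160
    queue-2: 146+34 = 180 > 150
  lb-1 sheds 96 req/s to worker-2: 96 each.
    worker-2: 110+96 = 206 > 160
Round 3 — queue-1, queue-2, worker-2 crash.
  queue-1 sheds 167 req/s to search-1: 167 each.
    search-1: 110+167 = 277 > 150
  queue-2 sheds 180 req/s: no online neighbours, lost.
  worker-2 sheds 206 req/s: no online neighbours, lost.
Round 4 — search-1 crashes.
  search-1 sheds 277 req/s: no online neighbours, lost.
No further crashes.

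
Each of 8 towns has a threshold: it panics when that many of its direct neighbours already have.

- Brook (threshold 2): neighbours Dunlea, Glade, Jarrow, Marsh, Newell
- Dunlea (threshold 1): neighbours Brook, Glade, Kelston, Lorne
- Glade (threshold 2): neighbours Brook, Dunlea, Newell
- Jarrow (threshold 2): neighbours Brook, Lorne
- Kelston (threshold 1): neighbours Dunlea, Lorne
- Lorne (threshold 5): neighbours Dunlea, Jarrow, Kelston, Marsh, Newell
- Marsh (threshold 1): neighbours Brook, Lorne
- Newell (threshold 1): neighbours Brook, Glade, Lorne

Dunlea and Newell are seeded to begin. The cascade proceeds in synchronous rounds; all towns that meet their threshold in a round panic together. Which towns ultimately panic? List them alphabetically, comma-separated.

Round 1 — Dunlea, Newell panic (initial).
Round 2 — checking thresholds:
  Brook: 2 of 5 neighbours ≥ 2, panics.
  Glade: 2 of 3 neighbours ≥ 2, panics.
  Kelston: 1 of 2 neighbours ≥ 1, panics.
  Lorne: 2 of 5 neighbours < 5, holds.
Round 3 — checking thresholds:
  Jarrow: 1 of 2 neighbours < 2, holds.
  Lorne: 3 of 5 neighbours < 5, holds.
  Marsh: 1 of 2 neighbours ≥ 1, panics.
Round 4 — no new panics; cascade stops.

Brook, Dunlea, Glade, Kelston, Marsh, Newell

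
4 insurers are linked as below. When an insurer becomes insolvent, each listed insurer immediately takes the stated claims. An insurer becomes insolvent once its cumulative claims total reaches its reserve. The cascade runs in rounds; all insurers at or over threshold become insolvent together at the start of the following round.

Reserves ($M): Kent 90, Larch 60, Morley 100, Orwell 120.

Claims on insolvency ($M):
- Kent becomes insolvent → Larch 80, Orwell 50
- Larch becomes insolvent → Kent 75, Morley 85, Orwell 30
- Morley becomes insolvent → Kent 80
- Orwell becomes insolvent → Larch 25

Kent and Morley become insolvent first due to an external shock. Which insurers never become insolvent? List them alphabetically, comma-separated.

Round 1 — Kent, Morley become insolvent (initial).
  Larch: +80 → 80 ≥ 60
  Orwell: +50 → 50 < 120
Round 2 — Larch becomes insolvent.
  Orwell: +30 → 80 < 120
No further insolvencies.

Orwell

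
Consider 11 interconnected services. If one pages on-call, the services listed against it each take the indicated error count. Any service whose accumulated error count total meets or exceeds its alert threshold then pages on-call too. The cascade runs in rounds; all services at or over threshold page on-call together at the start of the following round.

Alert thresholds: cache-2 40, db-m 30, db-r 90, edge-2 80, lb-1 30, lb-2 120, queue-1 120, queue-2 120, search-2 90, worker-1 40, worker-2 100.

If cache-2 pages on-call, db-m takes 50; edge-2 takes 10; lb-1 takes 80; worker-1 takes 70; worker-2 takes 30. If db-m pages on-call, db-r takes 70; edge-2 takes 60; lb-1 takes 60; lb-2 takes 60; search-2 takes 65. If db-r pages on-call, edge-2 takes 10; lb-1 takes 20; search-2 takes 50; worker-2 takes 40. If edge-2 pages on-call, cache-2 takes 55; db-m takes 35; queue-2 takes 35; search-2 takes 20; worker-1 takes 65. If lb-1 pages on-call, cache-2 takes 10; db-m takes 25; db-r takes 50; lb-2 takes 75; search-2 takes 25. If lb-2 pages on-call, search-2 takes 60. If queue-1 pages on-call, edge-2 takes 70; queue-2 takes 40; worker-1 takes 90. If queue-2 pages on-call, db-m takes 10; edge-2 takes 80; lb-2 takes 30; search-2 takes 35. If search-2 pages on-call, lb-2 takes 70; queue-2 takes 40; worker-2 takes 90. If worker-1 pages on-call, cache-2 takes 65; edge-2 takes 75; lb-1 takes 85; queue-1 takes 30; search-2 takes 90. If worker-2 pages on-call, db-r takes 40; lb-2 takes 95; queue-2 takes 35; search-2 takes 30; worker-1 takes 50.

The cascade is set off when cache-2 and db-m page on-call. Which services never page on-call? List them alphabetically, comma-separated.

queue-1, queue-2

Round 1 — cache-2, db-m page on-call (initial).
  db-r: +70 → 70 < 90
  edge-2: +10+60 → 70 < 80
  lb-1: +80+60 → 140 ≥ 30
  lb-2: +60 → 60 < 120
  search-2: +65 → 65 < 90
  worker-1: +70 → 70 ≥ 40
  worker-2: +30 → 30 < 100
Round 2 — lb-1, worker-1 page on-call.
  db-r: +50 → 120 ≥ 90
  edge-2: +75 → 145 ≥ 80
  lb-2: +75 → 135 ≥ 120
  queue-1: +30 → 30 < 120
  search-2: +25+90 → 180 ≥ 90
Round 3 — db-r, edge-2, lb-2, search-2 page on-call.
  queue-2: +35+40 → 75 < 120
  worker-2: +40+90 → 160 ≥ 100
Round 4 — worker-2 pages on-call.
  queue-2: +35 → 110 < 120
No further pages.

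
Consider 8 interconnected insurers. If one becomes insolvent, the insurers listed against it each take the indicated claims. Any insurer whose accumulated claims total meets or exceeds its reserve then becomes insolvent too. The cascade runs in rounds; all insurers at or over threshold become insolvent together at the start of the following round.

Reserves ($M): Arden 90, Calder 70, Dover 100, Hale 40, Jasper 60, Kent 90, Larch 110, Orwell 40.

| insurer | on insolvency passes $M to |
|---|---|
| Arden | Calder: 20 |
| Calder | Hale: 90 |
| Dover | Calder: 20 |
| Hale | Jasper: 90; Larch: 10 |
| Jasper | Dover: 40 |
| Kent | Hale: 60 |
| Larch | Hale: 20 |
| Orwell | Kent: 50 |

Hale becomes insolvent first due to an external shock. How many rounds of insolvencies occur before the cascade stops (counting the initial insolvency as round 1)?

Round 1 — Hale becomes insolvent (initial).
  Jasper: +90 → 90 ≥ 60
  Larch: +10 → 10 < 110
Round 2 — Jasper becomes insolvent.
  Dover: +40 → 40 < 100
No further insolvencies.

2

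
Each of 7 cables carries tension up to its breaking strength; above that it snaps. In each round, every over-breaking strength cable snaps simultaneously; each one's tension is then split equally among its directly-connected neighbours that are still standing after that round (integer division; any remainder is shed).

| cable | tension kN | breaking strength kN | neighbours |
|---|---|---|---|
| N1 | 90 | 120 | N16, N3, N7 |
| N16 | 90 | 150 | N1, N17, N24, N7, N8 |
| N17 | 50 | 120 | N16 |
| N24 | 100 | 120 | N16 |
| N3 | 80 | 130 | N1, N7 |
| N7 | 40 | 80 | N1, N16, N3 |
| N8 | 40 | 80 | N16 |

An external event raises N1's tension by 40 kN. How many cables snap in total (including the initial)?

Round 1 — N1 at 130 > 120. N1 snaps.
  N1 sheds 130 kN to N16, N3, N7: 43 each (1 lost).
    N16: 90+43 = 133 ≤ 150
    N3: 80+43 = 123 ≤ 130
    N7: 40+43 = 83 > 80
Round 2 — N7 snaps.
  N7 sheds 83 kN to N16, N3: 41 each (1 lost).
    N16: 133+41 = 174 > 150
    N3: 123+41 = 164 > 130
Round 3 — N16, N3 snap.
  N16 sheds 174 kN to N17, N24, N8: 58 each.
    N17: 50+58 = 108 ≤ 120
    N24: 100+58 = 158 > 120
    N8: 40+58 = 98 > 80
  N3 sheds 164 kN: no online neighbours, lost.
Round 4 — N24, N8 snap.
  N24 sheds 158 kN: no online neighbours, lost.
  N8 sheds 98 kN: no online neighbours, lost.
No further breaks.

6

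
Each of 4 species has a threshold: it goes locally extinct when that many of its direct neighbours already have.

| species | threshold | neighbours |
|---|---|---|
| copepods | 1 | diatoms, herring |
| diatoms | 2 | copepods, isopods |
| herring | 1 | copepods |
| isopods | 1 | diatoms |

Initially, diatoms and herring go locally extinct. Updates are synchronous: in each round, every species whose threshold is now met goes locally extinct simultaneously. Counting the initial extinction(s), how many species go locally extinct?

Round 1 — diatoms, herring go locally extinct (initial).
Round 2 — checking thresholds:
  copepods: 2 of 2 neighbours ≥ 1, goes locally extinct.
  isopods: 1 of 1 neighbours ≥ 1, goes locally extinct.
Round 3 — no new extinctions; cascade stops.

4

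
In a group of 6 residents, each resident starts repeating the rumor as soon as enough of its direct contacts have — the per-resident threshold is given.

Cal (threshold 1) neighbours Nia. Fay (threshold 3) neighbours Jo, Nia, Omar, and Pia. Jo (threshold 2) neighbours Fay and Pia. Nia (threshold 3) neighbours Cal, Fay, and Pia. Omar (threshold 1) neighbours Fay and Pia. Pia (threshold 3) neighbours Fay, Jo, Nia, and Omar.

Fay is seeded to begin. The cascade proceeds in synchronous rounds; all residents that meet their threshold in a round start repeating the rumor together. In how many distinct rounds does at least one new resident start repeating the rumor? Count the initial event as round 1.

Round 1 — Fay starts repeating the rumor (initial).
Round 2 — checking thresholds:
  Jo: 1 of 2 neighbours < 2, below threshold.
  Nia: 1 of 3 neighbours < 3, below threshold.
  Omar: 1 of 2 neighbours ≥ 1, starts repeating the rumor.
  Pia: 1 of 4 neighbours < 3, below threshold.
Round 3 — no new spreads; cascade stops.

2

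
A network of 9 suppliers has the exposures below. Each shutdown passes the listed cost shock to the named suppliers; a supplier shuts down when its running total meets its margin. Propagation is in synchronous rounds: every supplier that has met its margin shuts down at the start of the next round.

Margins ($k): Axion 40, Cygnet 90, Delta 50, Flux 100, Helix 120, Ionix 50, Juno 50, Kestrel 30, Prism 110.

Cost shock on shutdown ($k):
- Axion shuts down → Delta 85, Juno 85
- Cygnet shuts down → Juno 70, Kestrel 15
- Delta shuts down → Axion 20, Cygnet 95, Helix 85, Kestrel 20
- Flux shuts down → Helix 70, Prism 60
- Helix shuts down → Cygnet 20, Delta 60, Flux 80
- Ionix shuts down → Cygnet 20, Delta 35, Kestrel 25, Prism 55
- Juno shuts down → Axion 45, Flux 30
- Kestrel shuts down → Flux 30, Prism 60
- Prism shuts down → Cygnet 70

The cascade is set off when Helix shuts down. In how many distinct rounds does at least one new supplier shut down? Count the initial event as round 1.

Round 1 — Helix shuts down (initial).
  Cygnet: +20 → 20 < 90
  Delta: +60 → 60 ≥ 50
  Flux: +80 → 80 < 100
Round 2 — Delta shuts down.
  Axion: +20 → 20 < 40
  Cygnet: +95 → 115 ≥ 90
  Kestrel: +20 → 20 < 30
Round 3 — Cygnet shuts down.
  Juno: +70 → 70 ≥ 50
  Kestrel: +15 → 35 ≥ 30
Round 4 — Juno, Kestrel shut down.
  Axion: +45 → 65 ≥ 40
  Flux: +30+30 → 140 ≥ 100
  Prism: +60 → 60 < 110
Round 5 — Axion, Flux shut down.
  Prism: +60 → 120 ≥ 110
Round 6 — Prism shuts down.
No further shutdowns.

6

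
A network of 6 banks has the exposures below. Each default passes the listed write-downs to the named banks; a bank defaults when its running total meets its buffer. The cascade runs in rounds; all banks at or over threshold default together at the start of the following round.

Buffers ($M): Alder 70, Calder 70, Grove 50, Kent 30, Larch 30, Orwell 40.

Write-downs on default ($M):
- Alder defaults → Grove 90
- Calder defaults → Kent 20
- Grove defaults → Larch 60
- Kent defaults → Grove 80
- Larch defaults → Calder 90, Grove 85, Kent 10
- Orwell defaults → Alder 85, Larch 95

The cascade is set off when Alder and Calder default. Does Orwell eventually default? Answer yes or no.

no

Round 1 — Alder, Calder default (initial).
  Grove: +90 → 90 ≥ 50
  Kent: +20 → 20 < 30
Round 2 — Grove defaults.
  Larch: +60 → 60 ≥ 30
Round 3 — Larch defaults.
  Kent: +10 → 30 ≥ 30
Round 4 — Kent defaults.
No further defaults.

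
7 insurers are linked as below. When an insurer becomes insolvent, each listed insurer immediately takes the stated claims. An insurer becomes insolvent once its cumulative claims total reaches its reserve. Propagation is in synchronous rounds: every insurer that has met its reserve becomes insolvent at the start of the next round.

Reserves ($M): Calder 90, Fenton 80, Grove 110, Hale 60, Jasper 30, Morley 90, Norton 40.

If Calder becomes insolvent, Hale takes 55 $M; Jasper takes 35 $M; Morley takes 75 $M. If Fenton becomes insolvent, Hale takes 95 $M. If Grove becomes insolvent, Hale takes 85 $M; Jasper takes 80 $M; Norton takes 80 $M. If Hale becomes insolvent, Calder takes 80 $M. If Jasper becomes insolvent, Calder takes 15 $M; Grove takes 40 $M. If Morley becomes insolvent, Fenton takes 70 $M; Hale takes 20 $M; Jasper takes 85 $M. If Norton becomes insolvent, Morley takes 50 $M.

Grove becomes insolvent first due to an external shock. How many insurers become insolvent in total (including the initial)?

Round 1 — Grove becomes insolvent (initial).
  Hale: +85 → 85 ≥ 60
  Jasper: +80 → 80 ≥ 30
  Norton: +80 → 80 ≥ 40
Round 2 — Hale, Jasper, Norton become insolvent.
  Calder: +80+15 → 95 ≥ 90
  Morley: +50 → 50 < 90
Round 3 — Calder becomes insolvent.
  Morley: +75 → 125 ≥ 90
Round 4 — Morley becomes insolvent.
  Fenton: +70 → 70 < 80
No further insolvencies.

6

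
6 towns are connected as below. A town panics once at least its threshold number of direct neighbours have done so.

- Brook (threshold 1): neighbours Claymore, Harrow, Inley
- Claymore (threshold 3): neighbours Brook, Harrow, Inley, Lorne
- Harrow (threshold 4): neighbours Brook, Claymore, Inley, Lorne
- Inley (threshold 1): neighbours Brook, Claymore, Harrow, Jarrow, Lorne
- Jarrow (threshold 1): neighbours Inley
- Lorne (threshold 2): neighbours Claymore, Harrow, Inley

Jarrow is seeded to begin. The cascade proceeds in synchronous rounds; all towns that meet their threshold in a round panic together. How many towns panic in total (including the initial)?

Round 1 — Jarrow panics (initial).
Round 2 — checking thresholds:
  Inley: 1 of 5 neighbours ≥ 1, panics.
Round 3 — checking thresholds:
  Brook: 1 of 3 neighbours ≥ 1, panics.
  Claymore: 1 of 4 neighbours < 3, below threshold.
  Harrow: 1 of 4 neighbours < 4, below threshold.
  Lorne: 1 of 3 neighbours < 2, below threshold.
Round 4 — no new panics; cascade stops.

3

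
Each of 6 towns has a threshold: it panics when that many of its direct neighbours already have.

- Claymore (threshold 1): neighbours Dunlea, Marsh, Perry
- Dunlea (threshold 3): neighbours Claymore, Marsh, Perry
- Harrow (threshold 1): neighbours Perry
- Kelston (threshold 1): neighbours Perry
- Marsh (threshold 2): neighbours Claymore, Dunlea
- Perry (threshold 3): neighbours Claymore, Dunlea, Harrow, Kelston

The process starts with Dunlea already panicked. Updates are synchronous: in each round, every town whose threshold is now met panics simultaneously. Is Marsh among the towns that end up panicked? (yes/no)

yes

Round 1 — Dunlea panics (initial).
Round 2 — checking thresholds:
  Claymore: 1 of 3 neighbours ≥ 1, panics.
  Marsh: 1 of 2 neighbours < 2, below threshold.
  Perry: 1 of 4 neighbours < 3, below threshold.
Round 3 — checking thresholds:
  Marsh: 2 of 2 neighbours ≥ 2, panics.
  Perry: 2 of 4 neighbours < 3, below threshold.
Round 4 — no new panics; cascade stops.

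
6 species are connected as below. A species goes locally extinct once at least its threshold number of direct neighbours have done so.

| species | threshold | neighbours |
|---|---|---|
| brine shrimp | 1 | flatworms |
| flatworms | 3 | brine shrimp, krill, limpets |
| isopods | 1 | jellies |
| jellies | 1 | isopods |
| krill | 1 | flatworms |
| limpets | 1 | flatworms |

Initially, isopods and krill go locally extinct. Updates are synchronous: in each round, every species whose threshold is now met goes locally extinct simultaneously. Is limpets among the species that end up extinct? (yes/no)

Round 1 — isopods, krill go locally extinct (initial).
Round 2 — checking thresholds:
  flatworms: 1 of 3 neighbours < 3, not yet.
  jellies: 1 of 1 neighbours ≥ 1, goes locally extinct.
Round 3 — no new extinctions; cascade stops.

no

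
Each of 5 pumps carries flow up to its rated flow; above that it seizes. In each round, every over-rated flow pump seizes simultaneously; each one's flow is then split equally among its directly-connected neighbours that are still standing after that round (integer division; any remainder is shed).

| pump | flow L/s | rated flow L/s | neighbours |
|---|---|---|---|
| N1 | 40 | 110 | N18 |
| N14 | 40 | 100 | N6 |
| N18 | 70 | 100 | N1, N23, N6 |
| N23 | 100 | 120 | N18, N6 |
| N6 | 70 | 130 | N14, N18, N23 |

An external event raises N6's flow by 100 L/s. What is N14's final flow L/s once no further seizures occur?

96

Round 1 — N6 at 170 > 130. N6 seizes.
  N6 sheds 170 L/s to N14, N18, N23: 56 each (2 lost).
    N14: 40+56 = 96 ≤ 100
    N18: 70+56 = 126 > 100
    N23: 100+56 = 156 > 120
Round 2 — N18, N23 seize.
  N18 sheds 126 L/s to N1: 126 each.
    N1: 40+126 = 166 > 110
  N23 sheds 156 L/s: no online neighbours, lost.
Round 3 — N1 seizes.
  N1 sheds 166 L/s: no online neighbours, lost.
No further seizures.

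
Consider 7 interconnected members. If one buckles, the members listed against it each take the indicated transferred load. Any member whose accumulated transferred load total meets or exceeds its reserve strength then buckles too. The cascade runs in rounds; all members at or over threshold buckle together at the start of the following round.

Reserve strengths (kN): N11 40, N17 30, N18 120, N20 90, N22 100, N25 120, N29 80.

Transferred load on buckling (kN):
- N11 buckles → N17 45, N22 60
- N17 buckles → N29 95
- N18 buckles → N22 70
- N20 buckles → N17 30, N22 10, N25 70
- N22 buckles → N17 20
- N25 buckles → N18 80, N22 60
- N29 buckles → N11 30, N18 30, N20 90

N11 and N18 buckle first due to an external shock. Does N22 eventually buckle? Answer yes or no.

yes

Round 1 — N11, N18 buckle (initial).
  N17: +45 → 45 ≥ 30
  N22: +60+70 → 130 ≥ 100
Round 2 — N17, N22 buckle.
  N29: +95 → 95 ≥ 80
Round 3 — N29 buckles.
  N20: +90 → 90 ≥ 90
Round 4 — N20 buckles.
  N25: +70 → 70 < 120
No further bucklings.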